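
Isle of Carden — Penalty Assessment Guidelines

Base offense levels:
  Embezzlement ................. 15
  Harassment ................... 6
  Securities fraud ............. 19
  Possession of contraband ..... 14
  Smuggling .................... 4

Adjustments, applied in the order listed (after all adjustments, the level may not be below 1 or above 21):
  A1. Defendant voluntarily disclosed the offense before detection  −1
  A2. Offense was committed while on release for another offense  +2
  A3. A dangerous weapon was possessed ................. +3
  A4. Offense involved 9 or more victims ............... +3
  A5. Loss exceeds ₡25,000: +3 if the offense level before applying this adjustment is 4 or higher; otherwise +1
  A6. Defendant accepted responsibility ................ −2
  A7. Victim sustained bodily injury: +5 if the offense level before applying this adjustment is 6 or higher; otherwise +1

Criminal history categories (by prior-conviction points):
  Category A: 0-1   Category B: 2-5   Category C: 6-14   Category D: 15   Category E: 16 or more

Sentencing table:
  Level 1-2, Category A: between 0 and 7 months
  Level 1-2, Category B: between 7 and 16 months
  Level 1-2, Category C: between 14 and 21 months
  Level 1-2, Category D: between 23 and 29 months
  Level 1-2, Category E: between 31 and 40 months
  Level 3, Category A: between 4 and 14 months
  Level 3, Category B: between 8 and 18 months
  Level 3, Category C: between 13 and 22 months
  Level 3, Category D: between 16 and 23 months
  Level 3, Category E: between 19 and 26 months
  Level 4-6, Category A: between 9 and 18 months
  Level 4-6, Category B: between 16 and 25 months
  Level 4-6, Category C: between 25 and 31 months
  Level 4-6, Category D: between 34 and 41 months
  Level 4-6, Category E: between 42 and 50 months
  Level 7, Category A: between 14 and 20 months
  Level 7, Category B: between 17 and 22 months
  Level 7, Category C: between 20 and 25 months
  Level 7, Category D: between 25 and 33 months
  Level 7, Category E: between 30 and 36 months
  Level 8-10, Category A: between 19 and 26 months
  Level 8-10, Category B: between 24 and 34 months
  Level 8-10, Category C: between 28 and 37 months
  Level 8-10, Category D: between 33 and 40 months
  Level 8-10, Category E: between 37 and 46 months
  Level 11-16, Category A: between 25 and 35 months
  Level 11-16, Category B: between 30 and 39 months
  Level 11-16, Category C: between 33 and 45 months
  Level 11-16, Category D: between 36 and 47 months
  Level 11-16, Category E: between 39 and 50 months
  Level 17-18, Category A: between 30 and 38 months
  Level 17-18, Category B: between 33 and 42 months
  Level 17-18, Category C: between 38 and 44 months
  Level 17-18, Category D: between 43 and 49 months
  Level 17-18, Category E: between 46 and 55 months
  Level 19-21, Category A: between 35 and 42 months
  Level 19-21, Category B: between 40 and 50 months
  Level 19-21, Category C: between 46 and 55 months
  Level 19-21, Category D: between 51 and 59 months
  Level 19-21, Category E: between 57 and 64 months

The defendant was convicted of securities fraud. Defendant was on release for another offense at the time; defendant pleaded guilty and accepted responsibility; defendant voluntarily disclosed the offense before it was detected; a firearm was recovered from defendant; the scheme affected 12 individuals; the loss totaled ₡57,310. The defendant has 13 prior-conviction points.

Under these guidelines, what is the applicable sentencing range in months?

46-55 months

Base offense level for securities fraud: 19.
A1 applies: 19 − 1 = 18.
A2 applies: 18 + 2 = 20.
A3 applies: 20 + 3 = 23.
A4 applies: 23 + 3 = 26.
A5 applies (level before this adjustment is 26 ≥ 4, so +3): 26 + 3 = 29.
A6 applies: 29 − 2 = 27.
A7 does not apply.
Level 27 exceeds the maximum of 21; capped at 21.
Final offense level: 21.
Criminal history: 13 prior points → Category C (6-14).
Level 21 falls in the 19-21 band.
Grid: Level 19-21 × Category C = 46-55 months.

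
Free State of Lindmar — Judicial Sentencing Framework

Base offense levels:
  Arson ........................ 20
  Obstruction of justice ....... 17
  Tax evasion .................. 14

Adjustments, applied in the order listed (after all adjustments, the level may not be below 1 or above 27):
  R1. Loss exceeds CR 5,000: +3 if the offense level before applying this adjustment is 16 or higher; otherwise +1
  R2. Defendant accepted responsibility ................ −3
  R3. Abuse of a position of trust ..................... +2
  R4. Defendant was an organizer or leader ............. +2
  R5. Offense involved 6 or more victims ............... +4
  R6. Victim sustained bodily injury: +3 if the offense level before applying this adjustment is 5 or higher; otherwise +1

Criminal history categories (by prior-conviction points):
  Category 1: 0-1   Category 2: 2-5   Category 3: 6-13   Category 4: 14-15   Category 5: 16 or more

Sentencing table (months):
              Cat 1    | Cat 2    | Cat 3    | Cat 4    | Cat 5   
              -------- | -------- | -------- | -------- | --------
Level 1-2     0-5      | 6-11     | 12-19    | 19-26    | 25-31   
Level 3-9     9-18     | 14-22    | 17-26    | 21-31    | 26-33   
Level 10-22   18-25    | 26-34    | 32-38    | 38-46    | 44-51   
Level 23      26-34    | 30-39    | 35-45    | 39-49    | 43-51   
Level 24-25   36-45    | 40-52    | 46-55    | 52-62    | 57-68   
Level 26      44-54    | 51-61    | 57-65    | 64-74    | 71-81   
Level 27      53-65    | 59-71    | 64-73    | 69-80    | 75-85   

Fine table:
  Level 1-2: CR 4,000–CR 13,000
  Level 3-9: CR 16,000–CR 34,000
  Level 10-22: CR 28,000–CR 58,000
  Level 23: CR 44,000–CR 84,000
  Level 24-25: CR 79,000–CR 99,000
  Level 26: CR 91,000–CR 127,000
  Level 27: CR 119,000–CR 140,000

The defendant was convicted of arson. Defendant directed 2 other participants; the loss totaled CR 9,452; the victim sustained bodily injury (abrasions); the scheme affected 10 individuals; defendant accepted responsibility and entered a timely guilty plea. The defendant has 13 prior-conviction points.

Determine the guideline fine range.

CR 119,000–CR 140,000

Base offense level for arson: 20.
R1 applies (level before this adjustment is 20 ≥ 16, so +3): 20 + 3 = 23.
R2 applies: 23 − 3 = 20.
R3 does not apply.
R4 applies: 20 + 2 = 22.
R5 applies: 22 + 4 = 26.
R6 applies (level before this adjustment is 26 ≥ 5, so +3): 26 + 3 = 29.
Level 29 exceeds the maximum of 27; capped at 27.
Final offense level: 27.
Level 27 falls in the 27 band.
Fine table: Level 27 → CR 119,000–CR 140,000.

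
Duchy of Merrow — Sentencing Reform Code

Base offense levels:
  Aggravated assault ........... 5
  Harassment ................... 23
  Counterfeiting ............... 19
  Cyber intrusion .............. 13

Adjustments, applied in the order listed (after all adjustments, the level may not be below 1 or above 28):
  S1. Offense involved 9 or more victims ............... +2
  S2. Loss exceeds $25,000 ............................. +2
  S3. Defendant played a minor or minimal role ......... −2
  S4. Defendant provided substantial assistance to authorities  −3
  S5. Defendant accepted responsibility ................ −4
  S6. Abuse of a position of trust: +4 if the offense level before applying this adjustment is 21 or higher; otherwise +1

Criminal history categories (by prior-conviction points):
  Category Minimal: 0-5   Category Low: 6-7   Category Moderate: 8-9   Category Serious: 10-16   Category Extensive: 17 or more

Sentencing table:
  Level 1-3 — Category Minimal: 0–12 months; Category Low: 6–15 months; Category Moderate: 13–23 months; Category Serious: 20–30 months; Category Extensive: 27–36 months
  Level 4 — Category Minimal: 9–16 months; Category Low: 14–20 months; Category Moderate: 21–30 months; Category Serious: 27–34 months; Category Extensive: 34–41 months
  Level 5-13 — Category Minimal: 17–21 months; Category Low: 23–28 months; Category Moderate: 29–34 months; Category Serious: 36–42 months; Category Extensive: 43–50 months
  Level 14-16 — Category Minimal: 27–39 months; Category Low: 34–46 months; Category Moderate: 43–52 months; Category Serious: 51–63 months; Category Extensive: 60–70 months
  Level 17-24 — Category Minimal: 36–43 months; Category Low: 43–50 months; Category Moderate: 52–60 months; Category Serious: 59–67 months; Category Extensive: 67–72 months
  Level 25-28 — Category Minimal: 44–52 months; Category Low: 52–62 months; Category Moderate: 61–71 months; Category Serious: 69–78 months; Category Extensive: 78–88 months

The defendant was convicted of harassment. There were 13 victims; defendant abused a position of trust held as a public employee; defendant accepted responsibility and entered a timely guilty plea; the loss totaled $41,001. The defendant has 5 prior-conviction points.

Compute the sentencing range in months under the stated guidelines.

44-52 months

Base offense level for harassment: 23.
S1 applies: 23 + 2 = 25.
S2 applies: 25 + 2 = 27.
S3 does not apply.
S5 applies: 27 − 4 = 23.
S6 applies (level before this adjustment is 23 ≥ 21, so +4): 23 + 4 = 27.
Final offense level: 27.
Criminal history: 5 prior points → Category Minimal (0-5).
Level 27 falls in the 25-28 band.
Grid: Level 25-28 × Category Minimal = 44-52 months.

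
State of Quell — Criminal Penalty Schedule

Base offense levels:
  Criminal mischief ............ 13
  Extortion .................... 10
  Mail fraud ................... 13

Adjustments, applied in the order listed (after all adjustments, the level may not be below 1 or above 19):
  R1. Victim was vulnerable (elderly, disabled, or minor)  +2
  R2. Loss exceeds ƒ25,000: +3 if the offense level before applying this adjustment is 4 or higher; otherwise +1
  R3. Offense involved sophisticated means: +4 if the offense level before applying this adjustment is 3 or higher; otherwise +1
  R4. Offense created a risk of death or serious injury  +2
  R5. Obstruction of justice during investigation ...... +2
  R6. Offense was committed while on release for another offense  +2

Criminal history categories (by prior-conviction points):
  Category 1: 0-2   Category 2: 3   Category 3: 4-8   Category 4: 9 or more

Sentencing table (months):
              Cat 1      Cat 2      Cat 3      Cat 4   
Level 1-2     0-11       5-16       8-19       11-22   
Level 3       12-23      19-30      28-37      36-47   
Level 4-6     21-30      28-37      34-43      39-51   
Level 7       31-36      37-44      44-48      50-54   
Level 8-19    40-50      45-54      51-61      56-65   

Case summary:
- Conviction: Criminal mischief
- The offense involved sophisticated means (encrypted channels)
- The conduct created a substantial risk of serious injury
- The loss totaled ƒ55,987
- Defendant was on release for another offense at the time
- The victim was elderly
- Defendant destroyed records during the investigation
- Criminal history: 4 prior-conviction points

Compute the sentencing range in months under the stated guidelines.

Base offense level for criminal mischief: 13.
R1 applies: 13 + 2 = 15.
R2 applies (level before this adjustment is 15 ≥ 4, so +3): 15 + 3 = 18.
R3 applies (level before this adjustment is 18 ≥ 3, so +4): 18 + 4 = 22.
R4 applies: 22 + 2 = 24.
R5 applies: 24 + 2 = 26.
R6 applies: 26 + 2 = 28.
Level 28 exceeds the maximum of 19; capped at 19.
Final offense level: 19.
Criminal history: 4 prior points → Category 3 (4-8).
Level 19 falls in the 8-19 band.
Grid: Level 8-19 × Category 3 = 51-61 months.

51-61 months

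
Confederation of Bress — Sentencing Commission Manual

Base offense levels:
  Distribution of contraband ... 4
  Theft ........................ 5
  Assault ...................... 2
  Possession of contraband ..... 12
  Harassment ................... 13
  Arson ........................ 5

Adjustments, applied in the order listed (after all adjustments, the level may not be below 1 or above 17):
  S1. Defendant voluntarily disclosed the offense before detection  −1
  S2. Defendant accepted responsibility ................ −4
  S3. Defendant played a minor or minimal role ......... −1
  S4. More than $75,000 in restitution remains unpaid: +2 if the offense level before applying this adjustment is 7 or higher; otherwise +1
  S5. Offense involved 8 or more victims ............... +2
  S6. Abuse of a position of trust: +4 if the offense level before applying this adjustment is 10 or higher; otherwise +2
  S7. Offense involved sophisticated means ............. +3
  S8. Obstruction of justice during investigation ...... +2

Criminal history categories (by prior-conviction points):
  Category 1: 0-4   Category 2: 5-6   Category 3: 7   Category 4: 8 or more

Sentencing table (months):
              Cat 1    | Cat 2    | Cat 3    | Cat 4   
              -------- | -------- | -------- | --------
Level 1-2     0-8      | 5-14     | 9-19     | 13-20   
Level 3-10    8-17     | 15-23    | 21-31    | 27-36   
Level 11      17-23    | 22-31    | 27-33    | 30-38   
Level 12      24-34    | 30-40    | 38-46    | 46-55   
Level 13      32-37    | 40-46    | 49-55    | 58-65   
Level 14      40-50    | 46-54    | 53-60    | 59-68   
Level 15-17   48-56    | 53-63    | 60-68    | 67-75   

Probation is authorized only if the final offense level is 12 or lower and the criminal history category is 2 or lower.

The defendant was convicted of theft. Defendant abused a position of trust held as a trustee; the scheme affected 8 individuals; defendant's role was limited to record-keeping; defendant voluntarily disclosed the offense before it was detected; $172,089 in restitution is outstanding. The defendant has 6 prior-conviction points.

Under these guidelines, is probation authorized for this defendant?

Yes

Base offense level for theft: 5.
S1 applies: 5 − 1 = 4.
S3 applies: 4 − 1 = 3.
S4 applies (level before this adjustment is 3 < 7, so +1): 3 + 1 = 4.
S5 applies: 4 + 2 = 6.
S6 applies (level before this adjustment is 6 < 10, so +2): 6 + 2 = 8.
S8 does not apply.
Final offense level: 8.
Criminal history: 6 prior points → Category 2 (5-6).
Level 8 falls in the 3-10 band.
Grid: Level 3-10 × Category 2 = 15-23 months.
Probation check: level 8 ≤ 12 and category 2 ≤ 2 → eligible.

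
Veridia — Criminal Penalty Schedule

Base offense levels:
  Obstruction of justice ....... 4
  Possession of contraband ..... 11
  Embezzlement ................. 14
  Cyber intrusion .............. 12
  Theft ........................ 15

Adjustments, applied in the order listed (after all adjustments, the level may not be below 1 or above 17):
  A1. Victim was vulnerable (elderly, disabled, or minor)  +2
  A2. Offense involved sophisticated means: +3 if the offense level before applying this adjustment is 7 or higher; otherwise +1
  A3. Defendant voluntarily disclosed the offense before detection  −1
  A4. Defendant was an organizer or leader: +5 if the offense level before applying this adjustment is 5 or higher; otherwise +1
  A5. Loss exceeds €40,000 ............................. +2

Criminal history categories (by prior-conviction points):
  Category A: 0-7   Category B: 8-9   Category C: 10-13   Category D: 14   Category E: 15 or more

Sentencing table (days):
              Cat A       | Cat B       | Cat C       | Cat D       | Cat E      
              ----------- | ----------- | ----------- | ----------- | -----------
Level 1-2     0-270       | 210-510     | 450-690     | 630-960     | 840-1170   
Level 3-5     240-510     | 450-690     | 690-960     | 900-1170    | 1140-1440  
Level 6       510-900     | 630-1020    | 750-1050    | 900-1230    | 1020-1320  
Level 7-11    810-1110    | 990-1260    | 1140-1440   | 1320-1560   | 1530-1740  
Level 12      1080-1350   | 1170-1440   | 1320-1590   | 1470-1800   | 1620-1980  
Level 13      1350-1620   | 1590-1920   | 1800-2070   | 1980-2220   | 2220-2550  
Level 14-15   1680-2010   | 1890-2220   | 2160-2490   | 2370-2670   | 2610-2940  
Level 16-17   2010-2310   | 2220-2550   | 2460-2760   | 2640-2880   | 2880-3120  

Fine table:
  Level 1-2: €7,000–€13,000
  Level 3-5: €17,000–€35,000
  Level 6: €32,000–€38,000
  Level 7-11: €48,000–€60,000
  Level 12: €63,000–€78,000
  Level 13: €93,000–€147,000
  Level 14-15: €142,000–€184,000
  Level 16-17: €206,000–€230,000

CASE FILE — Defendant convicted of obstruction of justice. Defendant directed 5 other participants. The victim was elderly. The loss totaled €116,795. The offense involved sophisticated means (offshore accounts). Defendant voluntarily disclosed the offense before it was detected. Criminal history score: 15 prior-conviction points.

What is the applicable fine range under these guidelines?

€93,000–€147,000

Base offense level for obstruction of justice: 4.
A1 applies: 4 + 2 = 6.
A2 applies (level before this adjustment is 6 < 7, so +1): 6 + 1 = 7.
A3 applies: 7 − 1 = 6.
A4 applies (level before this adjustment is 6 ≥ 5, so +5): 6 + 5 = 11.
A5 applies: 11 + 2 = 13.
Final offense level: 13.
Level 13 falls in the 13 band.
Fine table: Level 13 → €93,000–€147,000.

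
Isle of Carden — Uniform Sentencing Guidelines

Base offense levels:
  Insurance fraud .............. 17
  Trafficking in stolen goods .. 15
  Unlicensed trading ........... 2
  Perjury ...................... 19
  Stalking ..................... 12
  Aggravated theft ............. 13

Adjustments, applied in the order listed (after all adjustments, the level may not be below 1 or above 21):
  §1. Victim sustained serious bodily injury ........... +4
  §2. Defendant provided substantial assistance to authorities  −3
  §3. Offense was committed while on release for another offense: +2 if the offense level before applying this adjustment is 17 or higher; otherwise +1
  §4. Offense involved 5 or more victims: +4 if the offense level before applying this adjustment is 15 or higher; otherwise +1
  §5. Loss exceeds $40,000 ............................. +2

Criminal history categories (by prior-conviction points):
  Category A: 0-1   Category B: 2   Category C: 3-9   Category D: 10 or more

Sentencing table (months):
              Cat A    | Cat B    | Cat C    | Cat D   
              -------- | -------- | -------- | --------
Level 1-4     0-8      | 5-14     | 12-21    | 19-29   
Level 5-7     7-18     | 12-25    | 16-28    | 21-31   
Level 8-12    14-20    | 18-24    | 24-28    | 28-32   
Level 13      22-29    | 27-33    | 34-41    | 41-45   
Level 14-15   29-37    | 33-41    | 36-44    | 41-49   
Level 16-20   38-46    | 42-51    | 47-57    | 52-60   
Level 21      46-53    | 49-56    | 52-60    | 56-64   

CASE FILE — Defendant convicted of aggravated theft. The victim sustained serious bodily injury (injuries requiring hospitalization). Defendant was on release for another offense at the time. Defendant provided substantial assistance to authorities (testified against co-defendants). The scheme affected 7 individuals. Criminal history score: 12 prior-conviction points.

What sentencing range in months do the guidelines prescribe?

52-60 months

Base offense level for aggravated theft: 13.
§1 applies: 13 + 4 = 17.
§2 applies: 17 − 3 = 14.
§3 applies (level before this adjustment is 14 < 17, so +1): 14 + 1 = 15.
§4 applies (level before this adjustment is 15 ≥ 15, so +4): 15 + 4 = 19.
Final offense level: 19.
Criminal history: 12 prior points → Category D (10+).
Level 19 falls in the 16-20 band.
Grid: Level 16-20 × Category D = 52-60 months.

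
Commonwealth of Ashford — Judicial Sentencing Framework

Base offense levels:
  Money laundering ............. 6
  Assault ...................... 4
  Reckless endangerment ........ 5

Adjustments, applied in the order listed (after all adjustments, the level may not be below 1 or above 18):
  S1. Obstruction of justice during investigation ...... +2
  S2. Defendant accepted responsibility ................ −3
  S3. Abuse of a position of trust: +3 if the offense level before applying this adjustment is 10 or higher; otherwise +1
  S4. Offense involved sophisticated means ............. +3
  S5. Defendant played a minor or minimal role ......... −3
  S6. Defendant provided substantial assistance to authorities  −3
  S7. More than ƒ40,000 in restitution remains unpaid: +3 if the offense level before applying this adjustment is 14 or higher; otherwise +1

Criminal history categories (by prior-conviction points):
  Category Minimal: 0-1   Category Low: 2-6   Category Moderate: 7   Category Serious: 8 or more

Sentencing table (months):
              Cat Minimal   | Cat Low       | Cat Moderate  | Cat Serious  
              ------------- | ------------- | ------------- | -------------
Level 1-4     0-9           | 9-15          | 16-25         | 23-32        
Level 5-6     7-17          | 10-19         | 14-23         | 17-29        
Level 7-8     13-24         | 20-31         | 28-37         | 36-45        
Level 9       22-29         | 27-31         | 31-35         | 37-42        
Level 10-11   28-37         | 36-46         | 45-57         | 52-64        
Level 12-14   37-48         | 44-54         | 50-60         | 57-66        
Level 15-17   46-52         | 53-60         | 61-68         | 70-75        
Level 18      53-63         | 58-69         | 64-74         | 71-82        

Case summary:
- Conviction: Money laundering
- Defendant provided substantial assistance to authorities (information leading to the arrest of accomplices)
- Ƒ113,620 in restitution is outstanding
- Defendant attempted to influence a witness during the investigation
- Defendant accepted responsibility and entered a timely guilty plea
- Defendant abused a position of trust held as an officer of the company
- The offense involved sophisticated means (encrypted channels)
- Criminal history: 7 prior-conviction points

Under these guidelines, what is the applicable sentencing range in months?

28-37 months

Base offense level for money laundering: 6.
S1 applies: 6 + 2 = 8.
S2 applies: 8 − 3 = 5.
S3 applies (level before this adjustment is 5 < 10, so +1): 5 + 1 = 6.
S4 applies: 6 + 3 = 9.
S6 applies: 9 − 3 = 6.
S7 applies (level before this adjustment is 6 < 14, so +1): 6 + 1 = 7.
Final offense level: 7.
Criminal history: 7 prior points → Category Moderate (7).
Level 7 falls in the 7-8 band.
Grid: Level 7-8 × Category Moderate = 28-37 months.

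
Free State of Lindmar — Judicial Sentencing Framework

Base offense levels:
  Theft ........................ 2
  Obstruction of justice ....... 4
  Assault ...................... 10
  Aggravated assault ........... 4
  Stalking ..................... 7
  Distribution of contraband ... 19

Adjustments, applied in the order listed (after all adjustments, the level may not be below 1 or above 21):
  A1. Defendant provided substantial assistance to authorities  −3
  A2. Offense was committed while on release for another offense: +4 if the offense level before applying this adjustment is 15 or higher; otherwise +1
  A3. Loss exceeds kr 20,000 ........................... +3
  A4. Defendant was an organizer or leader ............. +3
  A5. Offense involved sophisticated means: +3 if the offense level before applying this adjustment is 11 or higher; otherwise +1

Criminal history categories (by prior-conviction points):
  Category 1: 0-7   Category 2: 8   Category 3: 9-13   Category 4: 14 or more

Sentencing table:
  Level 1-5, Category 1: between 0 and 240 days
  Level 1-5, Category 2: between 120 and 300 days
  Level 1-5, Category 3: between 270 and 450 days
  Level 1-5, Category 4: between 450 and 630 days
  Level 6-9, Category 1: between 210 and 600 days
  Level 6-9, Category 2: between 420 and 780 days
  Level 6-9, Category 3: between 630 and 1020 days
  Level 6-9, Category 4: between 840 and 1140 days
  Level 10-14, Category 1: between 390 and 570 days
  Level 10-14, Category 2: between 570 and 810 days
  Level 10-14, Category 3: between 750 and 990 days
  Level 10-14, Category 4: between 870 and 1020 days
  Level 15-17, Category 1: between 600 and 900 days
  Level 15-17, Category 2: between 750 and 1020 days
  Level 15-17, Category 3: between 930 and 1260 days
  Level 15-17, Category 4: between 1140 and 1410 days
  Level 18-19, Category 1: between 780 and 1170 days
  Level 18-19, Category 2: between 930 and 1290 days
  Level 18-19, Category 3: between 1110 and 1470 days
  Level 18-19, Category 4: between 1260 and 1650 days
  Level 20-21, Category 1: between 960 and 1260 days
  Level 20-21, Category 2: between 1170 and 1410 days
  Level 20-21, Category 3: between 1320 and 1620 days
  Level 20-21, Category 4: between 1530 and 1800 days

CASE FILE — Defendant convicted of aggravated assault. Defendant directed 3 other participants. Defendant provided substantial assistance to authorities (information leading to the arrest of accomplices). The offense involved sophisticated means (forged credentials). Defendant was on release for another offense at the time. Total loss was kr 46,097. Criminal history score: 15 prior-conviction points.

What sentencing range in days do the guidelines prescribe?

840-1140 days

Base offense level for aggravated assault: 4.
A1 applies: 4 − 3 = 1.
A2 applies (level before this adjustment is 1 < 15, so +1): 1 + 1 = 2.
A3 applies: 2 + 3 = 5.
A4 applies: 5 + 3 = 8.
A5 applies (level before this adjustment is 8 < 11, so +1): 8 + 1 = 9.
Final offense level: 9.
Criminal history: 15 prior points → Category 4 (14+).
Level 9 falls in the 6-9 band.
Grid: Level 6-9 × Category 4 = 840-1140 days.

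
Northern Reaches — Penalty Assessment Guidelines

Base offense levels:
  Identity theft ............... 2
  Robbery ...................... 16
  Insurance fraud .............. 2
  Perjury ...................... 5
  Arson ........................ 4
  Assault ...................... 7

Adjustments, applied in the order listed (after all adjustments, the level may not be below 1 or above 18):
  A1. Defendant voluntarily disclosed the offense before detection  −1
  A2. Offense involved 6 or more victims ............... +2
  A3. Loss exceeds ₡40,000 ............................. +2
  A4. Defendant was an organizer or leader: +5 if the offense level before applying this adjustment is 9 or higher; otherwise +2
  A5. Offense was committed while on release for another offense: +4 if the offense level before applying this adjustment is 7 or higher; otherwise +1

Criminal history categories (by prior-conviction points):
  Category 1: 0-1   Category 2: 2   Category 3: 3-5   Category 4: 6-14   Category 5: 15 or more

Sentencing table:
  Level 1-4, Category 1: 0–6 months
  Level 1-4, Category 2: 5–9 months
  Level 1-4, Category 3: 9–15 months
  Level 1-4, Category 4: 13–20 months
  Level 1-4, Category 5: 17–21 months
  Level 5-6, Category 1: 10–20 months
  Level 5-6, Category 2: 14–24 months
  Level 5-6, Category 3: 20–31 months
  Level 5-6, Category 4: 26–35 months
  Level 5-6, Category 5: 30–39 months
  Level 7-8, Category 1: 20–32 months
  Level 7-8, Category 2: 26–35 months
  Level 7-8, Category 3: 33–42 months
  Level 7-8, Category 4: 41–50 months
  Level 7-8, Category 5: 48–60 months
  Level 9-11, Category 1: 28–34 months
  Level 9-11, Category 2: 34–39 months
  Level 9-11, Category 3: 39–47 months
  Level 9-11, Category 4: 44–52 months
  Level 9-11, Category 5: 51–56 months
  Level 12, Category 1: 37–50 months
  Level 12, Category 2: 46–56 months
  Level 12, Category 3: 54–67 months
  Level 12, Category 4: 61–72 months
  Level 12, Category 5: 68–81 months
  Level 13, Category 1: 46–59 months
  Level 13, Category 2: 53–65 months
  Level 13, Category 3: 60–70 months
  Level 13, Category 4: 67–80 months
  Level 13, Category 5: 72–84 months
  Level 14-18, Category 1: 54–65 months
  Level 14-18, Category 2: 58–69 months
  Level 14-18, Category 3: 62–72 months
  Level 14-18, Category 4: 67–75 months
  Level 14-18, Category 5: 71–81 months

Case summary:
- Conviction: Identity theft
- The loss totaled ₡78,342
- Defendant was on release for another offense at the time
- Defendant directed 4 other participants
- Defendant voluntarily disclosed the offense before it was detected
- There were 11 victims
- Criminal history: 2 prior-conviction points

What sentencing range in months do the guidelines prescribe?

34-39 months

Base offense level for identity theft: 2.
A1 applies: 2 − 1 = 1.
A2 applies: 1 + 2 = 3.
A3 applies: 3 + 2 = 5.
A4 applies (level before this adjustment is 5 < 9, so +2): 5 + 2 = 7.
A5 applies (level before this adjustment is 7 ≥ 7, so +4): 7 + 4 = 11.
Final offense level: 11.
Criminal history: 2 prior points → Category 2 (2).
Level 11 falls in the 9-11 band.
Grid: Level 9-11 × Category 2 = 34-39 months.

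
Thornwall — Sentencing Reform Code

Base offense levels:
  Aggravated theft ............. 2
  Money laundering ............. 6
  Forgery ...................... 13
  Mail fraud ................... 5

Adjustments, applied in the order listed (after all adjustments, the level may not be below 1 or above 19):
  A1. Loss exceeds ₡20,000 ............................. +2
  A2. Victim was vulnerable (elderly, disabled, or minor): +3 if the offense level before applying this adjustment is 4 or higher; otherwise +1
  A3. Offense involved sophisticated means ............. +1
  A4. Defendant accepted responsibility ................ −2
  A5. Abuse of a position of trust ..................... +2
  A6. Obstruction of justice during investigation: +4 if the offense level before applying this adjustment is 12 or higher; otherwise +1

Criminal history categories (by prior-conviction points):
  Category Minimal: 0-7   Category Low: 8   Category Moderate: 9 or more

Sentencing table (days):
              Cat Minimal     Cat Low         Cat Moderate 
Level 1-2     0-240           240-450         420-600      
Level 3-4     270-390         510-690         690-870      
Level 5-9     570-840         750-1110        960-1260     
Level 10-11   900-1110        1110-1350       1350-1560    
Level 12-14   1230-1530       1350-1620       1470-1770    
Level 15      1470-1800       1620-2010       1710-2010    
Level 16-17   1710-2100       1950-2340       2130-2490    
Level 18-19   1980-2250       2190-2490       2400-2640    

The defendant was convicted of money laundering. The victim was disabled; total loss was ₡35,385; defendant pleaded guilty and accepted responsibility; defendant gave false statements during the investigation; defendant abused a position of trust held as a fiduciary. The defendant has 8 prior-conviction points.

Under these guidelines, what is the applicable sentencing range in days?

1350-1620 days

Base offense level for money laundering: 6.
A1 applies: 6 + 2 = 8.
A2 applies (level before this adjustment is 8 ≥ 4, so +3): 8 + 3 = 11.
A3 does not apply.
A4 applies: 11 − 2 = 9.
A5 applies: 9 + 2 = 11.
A6 applies (level before this adjustment is 11 < 12, so +1): 11 + 1 = 12.
Final offense level: 12.
Criminal history: 8 prior points → Category Low (8).
Level 12 falls in the 12-14 band.
Grid: Level 12-14 × Category Low = 1350-1620 days.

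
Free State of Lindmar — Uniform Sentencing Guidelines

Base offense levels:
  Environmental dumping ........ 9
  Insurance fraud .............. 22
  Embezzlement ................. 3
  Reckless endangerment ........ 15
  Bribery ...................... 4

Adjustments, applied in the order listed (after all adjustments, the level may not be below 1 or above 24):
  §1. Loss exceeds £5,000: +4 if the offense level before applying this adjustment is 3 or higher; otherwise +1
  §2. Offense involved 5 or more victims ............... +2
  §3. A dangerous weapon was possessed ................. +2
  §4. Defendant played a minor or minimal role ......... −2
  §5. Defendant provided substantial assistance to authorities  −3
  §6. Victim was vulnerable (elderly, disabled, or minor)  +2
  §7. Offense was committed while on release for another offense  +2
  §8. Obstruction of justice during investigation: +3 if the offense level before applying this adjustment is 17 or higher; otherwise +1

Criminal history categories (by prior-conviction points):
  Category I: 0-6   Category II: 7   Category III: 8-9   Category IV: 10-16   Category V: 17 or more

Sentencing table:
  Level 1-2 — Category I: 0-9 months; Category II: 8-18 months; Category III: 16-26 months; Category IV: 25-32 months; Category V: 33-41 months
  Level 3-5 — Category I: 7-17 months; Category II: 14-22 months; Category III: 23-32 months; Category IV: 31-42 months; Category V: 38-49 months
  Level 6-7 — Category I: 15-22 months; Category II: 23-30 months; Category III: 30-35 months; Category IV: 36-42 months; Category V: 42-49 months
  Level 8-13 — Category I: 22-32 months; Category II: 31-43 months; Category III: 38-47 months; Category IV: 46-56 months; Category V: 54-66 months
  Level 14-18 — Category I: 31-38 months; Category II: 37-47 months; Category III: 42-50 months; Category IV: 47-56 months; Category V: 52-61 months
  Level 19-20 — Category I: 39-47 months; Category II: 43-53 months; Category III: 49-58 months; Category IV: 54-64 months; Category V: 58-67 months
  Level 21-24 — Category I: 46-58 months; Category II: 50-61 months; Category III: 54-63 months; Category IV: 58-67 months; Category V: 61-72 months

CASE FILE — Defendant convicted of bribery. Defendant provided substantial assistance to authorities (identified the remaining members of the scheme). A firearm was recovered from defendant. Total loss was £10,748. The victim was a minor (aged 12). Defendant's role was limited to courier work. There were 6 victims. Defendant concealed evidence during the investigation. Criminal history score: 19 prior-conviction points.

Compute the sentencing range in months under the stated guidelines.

Base offense level for bribery: 4.
§1 applies (level before this adjustment is 4 ≥ 3, so +4): 4 + 4 = 8.
§2 applies: 8 + 2 = 10.
§3 applies: 10 + 2 = 12.
§4 applies: 12 − 2 = 10.
§5 applies: 10 − 3 = 7.
§6 applies: 7 + 2 = 9.
§7 does not apply.
§8 applies (level before this adjustment is 9 < 17, so +1): 9 + 1 = 10.
Final offense level: 10.
Criminal history: 19 prior points → Category V (17+).
Level 10 falls in the 8-13 band.
Grid: Level 8-13 × Category V = 54-66 months.

54-66 months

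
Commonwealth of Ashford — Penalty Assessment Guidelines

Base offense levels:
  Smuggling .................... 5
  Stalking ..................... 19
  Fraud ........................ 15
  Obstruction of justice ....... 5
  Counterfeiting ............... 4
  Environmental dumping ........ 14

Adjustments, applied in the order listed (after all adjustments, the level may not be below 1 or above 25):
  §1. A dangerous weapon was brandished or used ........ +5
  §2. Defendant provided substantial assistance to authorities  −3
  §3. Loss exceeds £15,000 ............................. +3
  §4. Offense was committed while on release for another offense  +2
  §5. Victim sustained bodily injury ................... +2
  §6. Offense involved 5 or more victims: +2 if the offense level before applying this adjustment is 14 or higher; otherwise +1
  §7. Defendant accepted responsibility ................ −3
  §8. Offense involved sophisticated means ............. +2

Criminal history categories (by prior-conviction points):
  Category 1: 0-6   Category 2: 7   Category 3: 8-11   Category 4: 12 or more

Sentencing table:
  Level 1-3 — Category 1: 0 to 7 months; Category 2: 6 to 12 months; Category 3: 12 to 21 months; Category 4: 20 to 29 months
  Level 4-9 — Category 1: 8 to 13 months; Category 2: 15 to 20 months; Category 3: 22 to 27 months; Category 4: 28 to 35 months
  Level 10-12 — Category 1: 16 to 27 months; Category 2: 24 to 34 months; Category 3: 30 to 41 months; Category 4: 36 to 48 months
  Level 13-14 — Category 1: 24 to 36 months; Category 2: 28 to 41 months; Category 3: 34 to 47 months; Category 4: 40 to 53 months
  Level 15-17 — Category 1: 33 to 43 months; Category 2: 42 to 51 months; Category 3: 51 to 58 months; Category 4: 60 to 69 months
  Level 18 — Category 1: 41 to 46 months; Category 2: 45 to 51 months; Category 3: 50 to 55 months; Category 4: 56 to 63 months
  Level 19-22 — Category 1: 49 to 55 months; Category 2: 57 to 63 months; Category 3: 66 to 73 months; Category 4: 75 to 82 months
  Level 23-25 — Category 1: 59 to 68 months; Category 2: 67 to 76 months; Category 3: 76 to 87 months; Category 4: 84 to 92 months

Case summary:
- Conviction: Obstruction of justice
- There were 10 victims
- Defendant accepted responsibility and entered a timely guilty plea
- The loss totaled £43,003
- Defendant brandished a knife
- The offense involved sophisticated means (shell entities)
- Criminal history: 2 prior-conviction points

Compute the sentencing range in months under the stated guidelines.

24-36 months

Base offense level for obstruction of justice: 5.
§1 applies: 5 + 5 = 10.
§2 does not apply.
§3 applies: 10 + 3 = 13.
§4 does not apply.
§6 applies (level before this adjustment is 13 < 14, so +1): 13 + 1 = 14.
§7 applies: 14 − 3 = 11.
§8 applies: 11 + 2 = 13.
Final offense level: 13.
Criminal history: 2 prior points → Category 1 (0-6).
Level 13 falls in the 13-14 band.
Grid: Level 13-14 × Category 1 = 24-36 months.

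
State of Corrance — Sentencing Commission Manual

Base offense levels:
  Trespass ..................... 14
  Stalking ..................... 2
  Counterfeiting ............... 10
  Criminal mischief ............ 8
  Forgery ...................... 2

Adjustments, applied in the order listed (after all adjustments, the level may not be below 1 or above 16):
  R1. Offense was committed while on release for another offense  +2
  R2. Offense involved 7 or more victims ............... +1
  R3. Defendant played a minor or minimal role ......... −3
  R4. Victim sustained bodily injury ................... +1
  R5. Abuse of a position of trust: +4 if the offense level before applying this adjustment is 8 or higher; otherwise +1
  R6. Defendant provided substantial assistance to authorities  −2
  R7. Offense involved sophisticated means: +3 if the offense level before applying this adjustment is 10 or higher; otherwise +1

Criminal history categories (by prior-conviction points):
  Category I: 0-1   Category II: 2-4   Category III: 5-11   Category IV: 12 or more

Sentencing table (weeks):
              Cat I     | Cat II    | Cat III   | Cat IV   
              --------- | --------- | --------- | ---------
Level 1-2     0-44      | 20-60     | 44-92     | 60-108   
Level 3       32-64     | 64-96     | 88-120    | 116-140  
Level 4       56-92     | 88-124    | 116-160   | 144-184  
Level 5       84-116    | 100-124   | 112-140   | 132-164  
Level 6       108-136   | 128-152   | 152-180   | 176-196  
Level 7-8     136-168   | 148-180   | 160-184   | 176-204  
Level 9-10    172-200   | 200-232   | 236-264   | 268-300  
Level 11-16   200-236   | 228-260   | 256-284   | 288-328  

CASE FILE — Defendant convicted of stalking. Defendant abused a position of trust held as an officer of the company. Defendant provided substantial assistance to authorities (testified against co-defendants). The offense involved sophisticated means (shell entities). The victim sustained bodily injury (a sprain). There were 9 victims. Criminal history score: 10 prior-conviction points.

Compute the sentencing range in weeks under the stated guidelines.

Base offense level for stalking: 2.
R2 applies: 2 + 1 = 3.
R3 does not apply.
R4 applies: 3 + 1 = 4.
R5 applies (level before this adjustment is 4 < 8, so +1): 4 + 1 = 5.
R6 applies: 5 − 2 = 3.
R7 applies (level before this adjustment is 3 < 10, so +1): 3 + 1 = 4.
Final offense level: 4.
Criminal history: 10 prior points → Category III (5-11).
Level 4 falls in the 4 band.
Grid: Level 4 × Category III = 116-160 weeks.

116-160 weeks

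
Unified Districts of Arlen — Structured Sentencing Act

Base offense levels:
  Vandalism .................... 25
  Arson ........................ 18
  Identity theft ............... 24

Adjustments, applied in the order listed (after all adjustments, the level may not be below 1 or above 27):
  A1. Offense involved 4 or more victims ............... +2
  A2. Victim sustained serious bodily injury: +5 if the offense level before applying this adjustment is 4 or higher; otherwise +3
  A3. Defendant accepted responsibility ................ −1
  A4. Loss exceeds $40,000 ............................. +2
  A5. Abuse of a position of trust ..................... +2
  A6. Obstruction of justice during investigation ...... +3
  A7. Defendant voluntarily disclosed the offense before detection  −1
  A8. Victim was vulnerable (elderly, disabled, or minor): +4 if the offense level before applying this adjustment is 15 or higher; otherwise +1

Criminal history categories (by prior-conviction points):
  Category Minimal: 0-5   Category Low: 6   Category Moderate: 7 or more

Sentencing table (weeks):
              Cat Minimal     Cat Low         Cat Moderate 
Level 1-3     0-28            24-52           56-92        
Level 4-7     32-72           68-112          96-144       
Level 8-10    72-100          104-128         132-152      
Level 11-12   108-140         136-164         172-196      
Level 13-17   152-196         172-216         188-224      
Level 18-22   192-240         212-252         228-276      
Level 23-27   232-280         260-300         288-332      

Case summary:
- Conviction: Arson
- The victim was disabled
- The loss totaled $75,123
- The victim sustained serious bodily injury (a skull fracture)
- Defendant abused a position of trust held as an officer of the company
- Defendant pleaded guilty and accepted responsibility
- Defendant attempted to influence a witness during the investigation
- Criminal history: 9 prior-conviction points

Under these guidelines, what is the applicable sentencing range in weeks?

Base offense level for arson: 18.
A2 applies (level before this adjustment is 18 ≥ 4, so +5): 18 + 5 = 23.
A3 applies: 23 − 1 = 22.
A4 applies: 22 + 2 = 24.
A5 applies: 24 + 2 = 26.
A6 applies: 26 + 3 = 29.
A7 does not apply.
A8 applies (level before this adjustment is 29 ≥ 15, so +4): 29 + 4 = 33.
Level 33 exceeds the maximum of 27; capped at 27.
Final offense level: 27.
Criminal history: 9 prior points → Category Moderate (7+).
Level 27 falls in the 23-27 band.
Grid: Level 23-27 × Category Moderate = 288-332 weeks.

288-332 weeks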